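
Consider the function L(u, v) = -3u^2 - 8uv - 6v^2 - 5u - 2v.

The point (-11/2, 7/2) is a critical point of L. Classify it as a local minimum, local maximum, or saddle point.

local maximum

The Hessian of L is constant: H = [[-6, -8], [-8, -12]].
det(H) = (-6)·(-12) − (-8)² = 8.
det(H) > 0 and tr(H) = -18 < 0, so H is negative definite and the point is a local maximum.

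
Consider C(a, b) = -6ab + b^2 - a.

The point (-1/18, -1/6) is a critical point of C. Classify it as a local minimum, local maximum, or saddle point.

The Hessian of C is constant: H = [[0, -6], [-6, 2]].
det(H) = 0·2 − (-6)² = -36.
Since det(H) < 0, H is indefinite and the critical point is a saddle point.

saddle point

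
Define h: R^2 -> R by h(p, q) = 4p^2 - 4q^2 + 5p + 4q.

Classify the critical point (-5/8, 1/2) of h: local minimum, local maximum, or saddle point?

saddle point

The Hessian of h is constant: H = [[8, 0], [0, -8]].
det(H) = 8·(-8) − 0² = -64.
Since det(H) < 0, H is indefinite and the critical point is a saddle point.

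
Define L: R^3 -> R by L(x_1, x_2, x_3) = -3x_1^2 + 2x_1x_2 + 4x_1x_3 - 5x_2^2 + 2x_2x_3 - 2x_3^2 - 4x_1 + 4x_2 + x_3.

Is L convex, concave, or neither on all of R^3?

L is quadratic, so its Hessian is the constant matrix H = [[-6, 2, 4], [2, -10, 2], [4, 2, -4]].
Leading principal minors: -6, 56, -8.
Signs alternate −, +, − ⇒ H ≺ 0 ⇒ concave.

concave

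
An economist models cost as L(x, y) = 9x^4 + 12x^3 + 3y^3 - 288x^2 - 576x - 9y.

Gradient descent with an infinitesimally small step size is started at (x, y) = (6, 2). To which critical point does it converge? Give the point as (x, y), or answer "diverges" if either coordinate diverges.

(4, 1)

L is separable, so gradient descent decouples: x follows -∂L/∂x, y follows -∂L/∂y.
∂L/∂x = 36(x - 4)(x + 1)(x + 4); at x=6 this is 5040, so x decreases.
∂L/∂y = 9(y - 1)(y + 1); at y=2 this is 27, so y decreases.
x converges to its nearest critical value 4 (a local min of the x-part); y converges to 1. The iterate converges to (4, 1).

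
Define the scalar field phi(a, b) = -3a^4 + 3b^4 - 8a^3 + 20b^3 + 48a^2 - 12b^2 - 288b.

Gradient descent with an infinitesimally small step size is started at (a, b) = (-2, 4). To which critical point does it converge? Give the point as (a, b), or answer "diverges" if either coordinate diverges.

phi is separable, so gradient descent decouples: a follows -∂phi/∂a, b follows -∂phi/∂b.
∂phi/∂a = -12a(a - 2)(a + 4); at a=-2 this is -192, so a increases.
∂phi/∂b = 12(b - 2)(b + 3)(b + 4); at b=4 this is 1344, so b decreases.
a converges to its nearest critical value 0 (a local min of the a-part); b converges to 2. The iterate converges to (0, 2).

(0, 2)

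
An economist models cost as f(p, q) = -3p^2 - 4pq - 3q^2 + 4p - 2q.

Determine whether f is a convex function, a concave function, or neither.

concave

f is quadratic, so its Hessian is the constant matrix H = [[-6, -4], [-4, -6]].
det(H) = 20, tr(H) = -12.
det(H) > 0 and tr(H) < 0, so H is negative definite everywhere: concave.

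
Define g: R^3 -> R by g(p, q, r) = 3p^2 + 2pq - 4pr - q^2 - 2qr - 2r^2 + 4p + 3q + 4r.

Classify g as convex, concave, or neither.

neither

g is quadratic, so its Hessian is the constant matrix H = [[6, 2, -4], [2, -2, -2], [-4, -2, -4]].
Leading principal minors: 6, -16, 104.
Neither pattern holds ⇒ H is indefinite ⇒ neither convex nor concave.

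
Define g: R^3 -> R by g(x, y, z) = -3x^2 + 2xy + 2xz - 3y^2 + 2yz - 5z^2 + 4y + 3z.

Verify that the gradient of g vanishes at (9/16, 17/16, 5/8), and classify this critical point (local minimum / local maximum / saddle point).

local maximum

∇g = (-6x + 2y + 2z, 2x - 6y + 2z + 4, 2x + 2y - 10z + 3); substituting (9/16, 17/16, 5/8) gives ∇g = (0, 0, 0), so (9/16, 17/16, 5/8) is indeed a critical point.
The Hessian is constant: H = [[-6, 2, 2], [2, -6, 2], [2, 2, -10]].
Leading principal minors: Δ₁ = -6, Δ₂ = 32, Δ₃ = -256.
The minors alternate sign starting negative (−, +, −), so H is negative definite: a local maximum.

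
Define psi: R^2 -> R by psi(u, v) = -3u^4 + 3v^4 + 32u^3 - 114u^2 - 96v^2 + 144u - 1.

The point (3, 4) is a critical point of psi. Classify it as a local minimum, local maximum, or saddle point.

local minimum

The mixed partial ∂²psi/∂u∂v is 0, so the Hessian at any point is diag(psi_uu, psi_vv) = diag(12(-3u^2 + 16u - 19), 12(3v^2 - 16)).
At (3, 4): H = diag(24, 384).
Both eigenvalues are positive, so H is positive definite: a local minimum.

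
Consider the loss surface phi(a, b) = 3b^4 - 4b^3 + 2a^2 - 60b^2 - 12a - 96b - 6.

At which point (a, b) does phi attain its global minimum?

phi(a,b) separates as P(a) + Q(b) − 6, so its minimum is min P + min Q − 6.
P'(a) = 4a - 12 vanishes at a ∈ {3}; Q'(b) = 12(b - 4)(b + 1)(b + 2) vanishes at b ∈ {-2, -1, 4}.
Local minima of P (where P''>0): P(3)=-18. Local minima of Q: Q(-2)=32, Q(4)=-832.
So the global minimum of phi is P(3) + Q(4) − 6 = -18 − 832 − 6 = -856, attained at (3, 4).

(3, 4)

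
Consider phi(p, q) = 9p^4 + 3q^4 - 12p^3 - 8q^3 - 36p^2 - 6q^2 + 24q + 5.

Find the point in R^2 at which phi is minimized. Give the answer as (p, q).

phi(p,q) separates as A(p) + B(q) + 5, so its minimum is min A + min B + 5.
A'(p) = 36p(p - 2)(p + 1) vanishes at p ∈ {-1, 0, 2}; B'(q) = 12(q - 2)(q - 1)(q + 1) vanishes at q ∈ {-1, 1, 2}.
Local minima of A (where A''>0): A(-1)=-15, A(2)=-96. Local minima of B: B(-1)=-19, B(2)=8.
So the global minimum of phi is A(2) + B(-1) + 5 = -96 − 19 + 5 = -110, attained at (2, -1).

(2, -1)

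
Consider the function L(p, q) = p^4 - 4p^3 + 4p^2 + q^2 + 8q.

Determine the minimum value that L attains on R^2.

L(p,q) separates as A(p) + B(q), so its minimum is min A + min B.
A'(p) = 4p(p - 2)(p - 1) vanishes at p ∈ {0, 1, 2}; B'(q) = 2q + 8 vanishes at q ∈ {-4}.
Local minima of A (where A''>0): A(0)=0, A(2)=0. Local minima of B: B(-4)=-16.
So the global minimum of L is A(0) + B(-4) = 0 − 16 = -16, attained at (0, -4).

-16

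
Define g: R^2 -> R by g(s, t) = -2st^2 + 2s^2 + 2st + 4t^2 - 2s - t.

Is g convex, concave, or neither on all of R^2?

neither

The term -2st^2 is cubic, so the Hessian is not constant.
∂²g/∂t² = -4s + 8, which takes both signs as s varies (negative for sufficiently large s). A diagonal entry of the Hessian changing sign means the Hessian is neither positive- nor negative-semidefinite on all of R^2.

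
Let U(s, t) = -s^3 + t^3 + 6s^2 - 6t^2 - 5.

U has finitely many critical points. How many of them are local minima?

U separates as a function of s plus a function of t, so ∇U=0 decouples.
∂U/∂s = -3s(s - 4) = 0 at s ∈ {0, 4}; ∂U/∂t = 3t(t - 4) = 0 at t ∈ {0, 4}.
The Hessian is diagonal: diag(U_ss, U_tt). Second derivatives: U_ss(0)=12, U_ss(4)=-12; U_tt(0)=-12, U_tt(4)=12.
Local minima occur where both diagonal entries positive: (0, 4). Count: 1.

1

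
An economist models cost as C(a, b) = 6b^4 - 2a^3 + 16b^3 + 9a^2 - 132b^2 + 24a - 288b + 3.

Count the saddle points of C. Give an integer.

C separates as a function of a plus a function of b, so ∇C=0 decouples.
∂C/∂a = -6(a - 4)(a + 1) = 0 at a ∈ {-1, 4}; ∂C/∂b = 24(b - 3)(b + 1)(b + 4) = 0 at b ∈ {-4, -1, 3}.
The Hessian is diagonal: diag(C_aa, C_bb). Second derivatives: C_aa(-1)=30, C_aa(4)=-30; C_bb(-4)=504, C_bb(-1)=-288, C_bb(3)=672.
Saddle points occur where the two diagonal entries have opposite signs: (-1, -1), (4, -4), (4, 3). Count: 3.

3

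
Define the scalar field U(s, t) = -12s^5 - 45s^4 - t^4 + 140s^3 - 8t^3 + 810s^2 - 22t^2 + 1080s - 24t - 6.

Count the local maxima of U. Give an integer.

4

U separates as a function of s plus a function of t, so ∇U=0 decouples.
∂U/∂s = -60(s - 3)(s + 1)(s + 2)(s + 3) = 0 at s ∈ {-3, -2, -1, 3}; ∂U/∂t = -4(t + 1)(t + 2)(t + 3) = 0 at t ∈ {-3, -2, -1}.
The Hessian is diagonal: diag(U_ss, U_tt). Second derivatives: U_ss(-3)=720, U_ss(-2)=-300, U_ss(-1)=480, U_ss(3)=-7200; U_tt(-3)=-8, U_tt(-2)=4, U_tt(-1)=-8.
Local maxima occur where both diagonal entries negative: (-2, -3), (-2, -1), (3, -3), (3, -1). Count: 4.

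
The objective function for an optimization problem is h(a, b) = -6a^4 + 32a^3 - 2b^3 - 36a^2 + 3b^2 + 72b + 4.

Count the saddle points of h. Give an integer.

h separates as a function of a plus a function of b, so ∇h=0 decouples.
∂h/∂a = -24a(a - 3)(a - 1) = 0 at a ∈ {0, 1, 3}; ∂h/∂b = -6(b - 4)(b + 3) = 0 at b ∈ {-3, 4}.
The Hessian is diagonal: diag(h_aa, h_bb). Second derivatives: h_aa(0)=-72, h_aa(1)=48, h_aa(3)=-144; h_bb(-3)=42, h_bb(4)=-42.
Saddle points occur where the two diagonal entries have opposite signs: (0, -3), (1, 4), (3, -3). Count: 3.

3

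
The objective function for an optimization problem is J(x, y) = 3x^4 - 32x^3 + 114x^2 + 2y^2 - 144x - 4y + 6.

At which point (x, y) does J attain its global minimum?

(1, 1)

J(x,y) separates as P(x) + Q(y) + 6, so its minimum is min P + min Q + 6.
P'(x) = 12(x - 4)(x - 3)(x - 1) vanishes at x ∈ {1, 3, 4}; Q'(y) = 4y - 4 vanishes at y ∈ {1}.
Local minima of P (where P''>0): P(1)=-59, P(4)=-32. Local minima of Q: Q(1)=-2.
So the global minimum of J is P(1) + Q(1) + 6 = -59 − 2 + 6 = -55, attained at (1, 1).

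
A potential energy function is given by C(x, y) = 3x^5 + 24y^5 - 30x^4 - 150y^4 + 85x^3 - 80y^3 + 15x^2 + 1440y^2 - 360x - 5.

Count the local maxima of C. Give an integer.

4

C separates as a function of x plus a function of y, so ∇C=0 decouples.
∂C/∂x = 15(x - 4)(x - 3)(x - 2)(x + 1) = 0 at x ∈ {-1, 2, 3, 4}; ∂C/∂y = 120y(y - 4)(y - 3)(y + 2) = 0 at y ∈ {-2, 0, 3, 4}.
The Hessian is diagonal: diag(C_xx, C_yy). Second derivatives: C_xx(-1)=-900, C_xx(2)=90, C_xx(3)=-60, C_xx(4)=150; C_yy(-2)=-7200, C_yy(0)=2880, C_yy(3)=-1800, C_yy(4)=2880.
Local maxima occur where both diagonal entries negative: (-1, -2), (-1, 3), (3, -2), (3, 3). Count: 4.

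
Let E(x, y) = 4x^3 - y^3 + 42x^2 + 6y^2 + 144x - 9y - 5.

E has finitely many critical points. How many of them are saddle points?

E separates as a function of x plus a function of y, so ∇E=0 decouples.
∂E/∂x = 12(x + 3)(x + 4) = 0 at x ∈ {-4, -3}; ∂E/∂y = -3(y - 3)(y - 1) = 0 at y ∈ {1, 3}.
The Hessian is diagonal: diag(E_xx, E_yy). Second derivatives: E_xx(-4)=-12, E_xx(-3)=12; E_yy(1)=6, E_yy(3)=-6.
Saddle points occur where the two diagonal entries have opposite signs: (-4, 1), (-3, 3). Count: 2.

2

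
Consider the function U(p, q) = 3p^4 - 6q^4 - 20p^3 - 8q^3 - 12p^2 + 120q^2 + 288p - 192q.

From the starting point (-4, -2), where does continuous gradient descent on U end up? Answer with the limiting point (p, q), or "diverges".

(-2, 1)

U is separable, so gradient descent decouples: p follows -∂U/∂p, q follows -∂U/∂q.
∂U/∂p = 12(p - 4)(p - 3)(p + 2); at p=-4 this is -1344, so p increases.
∂U/∂q = -24(q - 2)(q - 1)(q + 4); at q=-2 this is -576, so q increases.
p converges to its nearest critical value -2 (a local min of the p-part); q converges to 1. The iterate converges to (-2, 1).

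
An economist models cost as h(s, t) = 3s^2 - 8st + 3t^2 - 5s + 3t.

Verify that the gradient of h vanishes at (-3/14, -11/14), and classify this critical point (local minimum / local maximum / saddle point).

∇h = (6s - 8t - 5, -8s + 6t + 3); substituting (-3/14, -11/14) gives ∇h = (0, 0), so (-3/14, -11/14) is indeed a critical point.
The Hessian of h is constant: H = [[6, -8], [-8, 6]].
det(H) = 6·6 − (-8)² = -28.
Since det(H) < 0, H is indefinite and the critical point is a saddle point.

saddle point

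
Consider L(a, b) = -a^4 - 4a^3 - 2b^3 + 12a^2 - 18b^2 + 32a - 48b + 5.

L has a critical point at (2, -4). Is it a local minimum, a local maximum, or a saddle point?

The mixed partial ∂²L/∂a∂b is 0, so the Hessian at any point is diag(L_aa, L_bb) = diag(12(-a^2 - 2a + 2), -12(b + 3)).
At (2, -4): H = diag(-72, 12).
The eigenvalues have opposite signs, so H is indefinite: a saddle point.

saddle point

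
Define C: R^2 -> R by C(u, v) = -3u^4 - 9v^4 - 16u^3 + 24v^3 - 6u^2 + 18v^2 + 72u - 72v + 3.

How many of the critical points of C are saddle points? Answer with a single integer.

4

C separates as a function of u plus a function of v, so ∇C=0 decouples.
∂C/∂u = -12(u - 1)(u + 2)(u + 3) = 0 at u ∈ {-3, -2, 1}; ∂C/∂v = -36(v - 2)(v - 1)(v + 1) = 0 at v ∈ {-1, 1, 2}.
The Hessian is diagonal: diag(C_uu, C_vv). Second derivatives: C_uu(-3)=-48, C_uu(-2)=36, C_uu(1)=-144; C_vv(-1)=-216, C_vv(1)=72, C_vv(2)=-108.
Saddle points occur where the two diagonal entries have opposite signs: (-3, 1), (-2, -1), (-2, 2), (1, 1). Count: 4.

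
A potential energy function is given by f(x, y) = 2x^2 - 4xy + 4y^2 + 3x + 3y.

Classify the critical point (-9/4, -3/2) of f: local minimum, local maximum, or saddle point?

The Hessian of f is constant: H = [[4, -4], [-4, 8]].
det(H) = 4·8 − (-4)² = 16.
det(H) > 0 and tr(H) = 12 > 0, so H is positive definite and the point is a local minimum.

local minimum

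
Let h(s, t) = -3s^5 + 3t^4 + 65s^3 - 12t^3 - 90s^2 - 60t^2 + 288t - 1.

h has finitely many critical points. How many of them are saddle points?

6

h separates as a function of s plus a function of t, so ∇h=0 decouples.
∂h/∂s = -15s(s - 3)(s - 1)(s + 4) = 0 at s ∈ {-4, 0, 1, 3}; ∂h/∂t = 12(t - 4)(t - 2)(t + 3) = 0 at t ∈ {-3, 2, 4}.
The Hessian is diagonal: diag(h_ss, h_tt). Second derivatives: h_ss(-4)=2100, h_ss(0)=-180, h_ss(1)=150, h_ss(3)=-630; h_tt(-3)=420, h_tt(2)=-120, h_tt(4)=168.
Saddle points occur where the two diagonal entries have opposite signs: (-4, 2), (0, -3), (0, 4), (1, 2), (3, -3), (3, 4). Count: 6.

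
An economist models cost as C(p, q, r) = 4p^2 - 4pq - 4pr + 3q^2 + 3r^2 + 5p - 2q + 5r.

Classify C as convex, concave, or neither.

convex

C is quadratic, so its Hessian is the constant matrix H = [[8, -4, -4], [-4, 6, 0], [-4, 0, 6]].
Leading principal minors: 8, 32, 96.
All positive ⇒ H ≻ 0 ⇒ convex.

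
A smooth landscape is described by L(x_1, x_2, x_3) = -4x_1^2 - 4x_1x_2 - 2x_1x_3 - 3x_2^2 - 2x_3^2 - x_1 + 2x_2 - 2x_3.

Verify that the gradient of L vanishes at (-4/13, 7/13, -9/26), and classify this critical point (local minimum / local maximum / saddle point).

∇L = (-8x_1 - 4x_2 - 2x_3 - 1, -4x_1 - 6x_2 + 2, -2x_1 - 4x_3 - 2); substituting (-4/13, 7/13, -9/26) gives ∇L = (0, 0, 0), so (-4/13, 7/13, -9/26) is indeed a critical point.
The Hessian is constant: H = [[-8, -4, -2], [-4, -6, 0], [-2, 0, -4]].
Leading principal minors: Δ₁ = -8, Δ₂ = 32, Δ₃ = -104.
The minors alternate sign starting negative (−, +, −), so H is negative definite: a local maximum.

local maximum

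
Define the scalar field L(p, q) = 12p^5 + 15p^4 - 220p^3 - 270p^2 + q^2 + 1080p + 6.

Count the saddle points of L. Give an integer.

L separates as a function of p plus a function of q, so ∇L=0 decouples.
∂L/∂p = 60(p - 3)(p - 1)(p + 2)(p + 3) = 0 at p ∈ {-3, -2, 1, 3}; ∂L/∂q = 2q = 0 at q ∈ {0}.
The Hessian is diagonal: diag(L_pp, L_qq). Second derivatives: L_pp(-3)=-1440, L_pp(-2)=900, L_pp(1)=-1440, L_pp(3)=3600; L_qq(0)=2.
Saddle points occur where the two diagonal entries have opposite signs: (-3, 0), (1, 0). Count: 2.

2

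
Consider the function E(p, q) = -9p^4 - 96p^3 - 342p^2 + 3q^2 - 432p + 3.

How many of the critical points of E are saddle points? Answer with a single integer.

2

E separates as a function of p plus a function of q, so ∇E=0 decouples.
∂E/∂p = -36(p + 1)(p + 3)(p + 4) = 0 at p ∈ {-4, -3, -1}; ∂E/∂q = 6q = 0 at q ∈ {0}.
The Hessian is diagonal: diag(E_pp, E_qq). Second derivatives: E_pp(-4)=-108, E_pp(-3)=72, E_pp(-1)=-216; E_qq(0)=6.
Saddle points occur where the two diagonal entries have opposite signs: (-4, 0), (-1, 0). Count: 2.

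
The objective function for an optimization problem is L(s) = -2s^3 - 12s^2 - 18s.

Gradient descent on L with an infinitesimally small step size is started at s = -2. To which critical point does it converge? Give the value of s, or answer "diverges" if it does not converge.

L'(s) = -6(s + 1)(s + 3), so L'(-2) = 6.
Gradient descent moves in the -L' direction, i.e. s is decreasing.
The nearest critical point in that direction is s = -3, where L'' = 12 > 0 (a local minimum). The iterate converges there.

-3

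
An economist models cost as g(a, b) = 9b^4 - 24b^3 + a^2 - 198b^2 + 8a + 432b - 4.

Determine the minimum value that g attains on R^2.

-1721

g(a,b) separates as P(a) + Q(b) − 4, so its minimum is min P + min Q − 4.
P'(a) = 2a + 8 vanishes at a ∈ {-4}; Q'(b) = 36(b - 4)(b - 1)(b + 3) vanishes at b ∈ {-3, 1, 4}.
Local minima of P (where P''>0): P(-4)=-16. Local minima of Q: Q(-3)=-1701, Q(4)=-672.
So the global minimum of g is P(-4) + Q(-3) − 4 = -16 − 1701 − 4 = -1721, attained at (-4, -3).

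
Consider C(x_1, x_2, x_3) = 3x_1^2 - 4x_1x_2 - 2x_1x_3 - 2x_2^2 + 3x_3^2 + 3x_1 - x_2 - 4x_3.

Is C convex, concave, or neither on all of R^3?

neither

C is quadratic, so its Hessian is the constant matrix H = [[6, -4, -2], [-4, -4, 0], [-2, 0, 6]].
Leading principal minors: 6, -40, -224.
Neither pattern holds ⇒ H is indefinite ⇒ neither convex nor concave.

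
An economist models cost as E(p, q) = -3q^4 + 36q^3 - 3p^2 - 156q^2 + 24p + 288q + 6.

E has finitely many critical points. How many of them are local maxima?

E separates as a function of p plus a function of q, so ∇E=0 decouples.
∂E/∂p = -6(p - 4) = 0 at p ∈ {4}; ∂E/∂q = -12(q - 4)(q - 3)(q - 2) = 0 at q ∈ {2, 3, 4}.
The Hessian is diagonal: diag(E_pp, E_qq). Second derivatives: E_pp(4)=-6; E_qq(2)=-24, E_qq(3)=12, E_qq(4)=-24.
Local maxima occur where both diagonal entries negative: (4, 2), (4, 4). Count: 2.

2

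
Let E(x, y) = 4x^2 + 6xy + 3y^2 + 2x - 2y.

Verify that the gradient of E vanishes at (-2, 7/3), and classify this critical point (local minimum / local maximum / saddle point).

local minimum

∇E = (8x + 6y + 2, 6x + 6y - 2); substituting (-2, 7/3) gives ∇E = (0, 0), so (-2, 7/3) is indeed a critical point.
The Hessian of E is constant: H = [[8, 6], [6, 6]].
det(H) = 8·6 − 6² = 12.
det(H) > 0 and tr(H) = 14 > 0, so H is positive definite and the point is a local minimum.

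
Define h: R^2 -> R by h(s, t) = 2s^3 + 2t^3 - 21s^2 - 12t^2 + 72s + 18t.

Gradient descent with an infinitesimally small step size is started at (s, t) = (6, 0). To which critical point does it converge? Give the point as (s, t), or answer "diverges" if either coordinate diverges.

h is separable, so gradient descent decouples: s follows -∂h/∂s, t follows -∂h/∂t.
∂h/∂s = 6(s - 4)(s - 3); at s=6 this is 36, so s decreases.
∂h/∂t = 6(t - 3)(t - 1); at t=0 this is 18, so t decreases.
The t-coordinate has no critical point in that direction and runs off to infinity.

diverges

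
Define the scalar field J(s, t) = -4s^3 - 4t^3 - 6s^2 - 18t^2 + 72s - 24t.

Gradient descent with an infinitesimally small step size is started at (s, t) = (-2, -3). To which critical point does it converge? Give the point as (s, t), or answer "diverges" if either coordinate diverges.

J is separable, so gradient descent decouples: s follows -∂J/∂s, t follows -∂J/∂t.
∂J/∂s = -12(s - 2)(s + 3); at s=-2 this is 48, so s decreases.
∂J/∂t = -12(t + 1)(t + 2); at t=-3 this is -24, so t increases.
s converges to its nearest critical value -3 (a local min of the s-part); t converges to -2. The iterate converges to (-3, -2).

(-3, -2)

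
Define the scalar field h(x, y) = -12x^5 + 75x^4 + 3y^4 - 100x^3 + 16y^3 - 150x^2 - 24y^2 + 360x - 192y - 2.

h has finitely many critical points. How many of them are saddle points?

6

h separates as a function of x plus a function of y, so ∇h=0 decouples.
∂h/∂x = -60(x - 3)(x - 2)(x - 1)(x + 1) = 0 at x ∈ {-1, 1, 2, 3}; ∂h/∂y = 12(y - 2)(y + 2)(y + 4) = 0 at y ∈ {-4, -2, 2}.
The Hessian is diagonal: diag(h_xx, h_yy). Second derivatives: h_xx(-1)=1440, h_xx(1)=-240, h_xx(2)=180, h_xx(3)=-480; h_yy(-4)=144, h_yy(-2)=-96, h_yy(2)=288.
Saddle points occur where the two diagonal entries have opposite signs: (-1, -2), (1, -4), (1, 2), (2, -2), (3, -4), (3, 2). Count: 6.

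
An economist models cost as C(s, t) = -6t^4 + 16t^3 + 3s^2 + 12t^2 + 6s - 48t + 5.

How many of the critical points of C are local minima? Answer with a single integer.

1

C separates as a function of s plus a function of t, so ∇C=0 decouples.
∂C/∂s = 6(s + 1) = 0 at s ∈ {-1}; ∂C/∂t = -24(t - 2)(t - 1)(t + 1) = 0 at t ∈ {-1, 1, 2}.
The Hessian is diagonal: diag(C_ss, C_tt). Second derivatives: C_ss(-1)=6; C_tt(-1)=-144, C_tt(1)=48, C_tt(2)=-72.
Local minima occur where both diagonal entries positive: (-1, 1). Count: 1.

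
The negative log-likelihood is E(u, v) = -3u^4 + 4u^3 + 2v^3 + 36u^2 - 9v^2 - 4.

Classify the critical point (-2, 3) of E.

The mixed partial ∂²E/∂u∂v is 0, so the Hessian at any point is diag(E_uu, E_vv) = diag(12(-3u^2 + 2u + 6), 6(2v - 3)).
At (-2, 3): H = diag(-120, 18).
The eigenvalues have opposite signs, so H is indefinite: a saddle point.

saddle point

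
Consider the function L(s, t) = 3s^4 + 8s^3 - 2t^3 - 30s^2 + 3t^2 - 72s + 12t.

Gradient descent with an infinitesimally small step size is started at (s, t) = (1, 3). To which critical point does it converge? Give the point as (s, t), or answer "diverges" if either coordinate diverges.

L is separable, so gradient descent decouples: s follows -∂L/∂s, t follows -∂L/∂t.
∂L/∂s = 12(s - 2)(s + 1)(s + 3); at s=1 this is -96, so s increases.
∂L/∂t = -6(t - 2)(t + 1); at t=3 this is -24, so t increases.
The t-coordinate has no critical point in that direction and runs off to infinity.

diverges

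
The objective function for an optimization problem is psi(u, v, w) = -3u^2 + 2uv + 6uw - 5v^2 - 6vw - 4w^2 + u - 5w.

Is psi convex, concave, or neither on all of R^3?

psi is quadratic, so its Hessian is the constant matrix H = [[-6, 2, 6], [2, -10, -6], [6, -6, -8]].
Leading principal minors: -6, 56, -16.
Signs alternate −, +, − ⇒ H ≺ 0 ⇒ concave.

concave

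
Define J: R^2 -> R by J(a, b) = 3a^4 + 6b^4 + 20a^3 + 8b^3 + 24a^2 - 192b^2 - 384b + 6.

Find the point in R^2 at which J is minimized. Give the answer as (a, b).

J(a,b) separates as P(a) + Q(b) + 6, so its minimum is min P + min Q + 6.
P'(a) = 12a(a + 1)(a + 4) vanishes at a ∈ {-4, -1, 0}; Q'(b) = 24(b - 4)(b + 1)(b + 4) vanishes at b ∈ {-4, -1, 4}.
Local minima of P (where P''>0): P(-4)=-128, P(0)=0. Local minima of Q: Q(-4)=-512, Q(4)=-2560.
So the global minimum of J is P(-4) + Q(4) + 6 = -128 − 2560 + 6 = -2682, attained at (-4, 4).

(-4, 4)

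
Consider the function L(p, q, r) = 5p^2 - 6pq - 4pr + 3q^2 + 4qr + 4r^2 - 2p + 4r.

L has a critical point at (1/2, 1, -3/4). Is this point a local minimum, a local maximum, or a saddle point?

The Hessian is constant: H = [[10, -6, -4], [-6, 6, 4], [-4, 4, 8]].
Leading principal minors: Δ₁ = 10, Δ₂ = 24, Δ₃ = 128.
All leading minors are positive, so H is positive definite: a local minimum.

local minimum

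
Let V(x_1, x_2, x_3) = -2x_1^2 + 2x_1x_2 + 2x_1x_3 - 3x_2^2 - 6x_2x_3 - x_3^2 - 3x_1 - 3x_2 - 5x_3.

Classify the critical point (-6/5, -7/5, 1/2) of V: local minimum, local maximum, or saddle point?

The Hessian is constant: H = [[-4, 2, 2], [2, -6, -6], [2, -6, -2]].
Leading principal minors: Δ₁ = -4, Δ₂ = 20, Δ₃ = 80.
The minors fit neither the all-positive nor the alternating-sign pattern, so H is indefinite: a saddle point.

saddle point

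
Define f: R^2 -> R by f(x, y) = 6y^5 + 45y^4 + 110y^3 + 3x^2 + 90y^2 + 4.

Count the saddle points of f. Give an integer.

f separates as a function of x plus a function of y, so ∇f=0 decouples.
∂f/∂x = 6x = 0 at x ∈ {0}; ∂f/∂y = 30y(y + 1)(y + 2)(y + 3) = 0 at y ∈ {-3, -2, -1, 0}.
The Hessian is diagonal: diag(f_xx, f_yy). Second derivatives: f_xx(0)=6; f_yy(-3)=-180, f_yy(-2)=60, f_yy(-1)=-60, f_yy(0)=180.
Saddle points occur where the two diagonal entries have opposite signs: (0, -3), (0, -1). Count: 2.

2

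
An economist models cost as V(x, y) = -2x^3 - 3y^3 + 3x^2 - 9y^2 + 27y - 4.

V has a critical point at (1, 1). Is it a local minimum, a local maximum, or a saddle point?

local maximum

The mixed partial ∂²V/∂x∂y is 0, so the Hessian at any point is diag(V_xx, V_yy) = diag(6(-2x + 1), -18(y + 1)).
At (1, 1): H = diag(-6, -36).
Both eigenvalues are negative, so H is negative definite: a local maximum.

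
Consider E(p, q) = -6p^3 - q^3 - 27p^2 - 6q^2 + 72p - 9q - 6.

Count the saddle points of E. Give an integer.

2

E separates as a function of p plus a function of q, so ∇E=0 decouples.
∂E/∂p = -18(p - 1)(p + 4) = 0 at p ∈ {-4, 1}; ∂E/∂q = -3(q + 1)(q + 3) = 0 at q ∈ {-3, -1}.
The Hessian is diagonal: diag(E_pp, E_qq). Second derivatives: E_pp(-4)=90, E_pp(1)=-90; E_qq(-3)=6, E_qq(-1)=-6.
Saddle points occur where the two diagonal entries have opposite signs: (-4, -1), (1, -3). Count: 2.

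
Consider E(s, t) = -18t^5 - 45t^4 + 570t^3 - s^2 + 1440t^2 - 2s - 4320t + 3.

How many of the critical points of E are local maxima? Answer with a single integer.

E separates as a function of s plus a function of t, so ∇E=0 decouples.
∂E/∂s = -2(s + 1) = 0 at s ∈ {-1}; ∂E/∂t = -90(t - 4)(t - 1)(t + 3)(t + 4) = 0 at t ∈ {-4, -3, 1, 4}.
The Hessian is diagonal: diag(E_ss, E_tt). Second derivatives: E_ss(-1)=-2; E_tt(-4)=3600, E_tt(-3)=-2520, E_tt(1)=5400, E_tt(4)=-15120.
Local maxima occur where both diagonal entries negative: (-1, -3), (-1, 4). Count: 2.

2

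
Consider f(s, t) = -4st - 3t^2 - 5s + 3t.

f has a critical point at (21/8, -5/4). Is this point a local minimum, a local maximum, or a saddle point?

saddle point

The Hessian of f is constant: H = [[0, -4], [-4, -6]].
det(H) = 0·(-6) − (-4)² = -16.
Since det(H) < 0, H is indefinite and the critical point is a saddle point.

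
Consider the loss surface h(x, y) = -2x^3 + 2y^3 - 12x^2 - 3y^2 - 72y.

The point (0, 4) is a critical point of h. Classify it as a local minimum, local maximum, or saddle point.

The mixed partial ∂²h/∂x∂y is 0, so the Hessian at any point is diag(h_xx, h_yy) = diag(-12(x + 2), 6(2y - 1)).
At (0, 4): H = diag(-24, 42).
The eigenvalues have opposite signs, so H is indefinite: a saddle point.

saddle point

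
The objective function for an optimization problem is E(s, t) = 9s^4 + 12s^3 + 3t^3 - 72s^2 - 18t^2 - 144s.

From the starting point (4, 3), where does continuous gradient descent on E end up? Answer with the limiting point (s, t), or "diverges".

(2, 4)

E is separable, so gradient descent decouples: s follows -∂E/∂s, t follows -∂E/∂t.
∂E/∂s = 36(s - 2)(s + 1)(s + 2); at s=4 this is 2160, so s decreases.
∂E/∂t = 9t(t - 4); at t=3 this is -27, so t increases.
s converges to its nearest critical value 2 (a local min of the s-part); t converges to 4. The iterate converges to (2, 4).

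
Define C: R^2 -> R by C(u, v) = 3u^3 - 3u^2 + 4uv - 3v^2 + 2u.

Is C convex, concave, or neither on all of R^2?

neither

The term 3u^3 is cubic, so the Hessian is not constant.
∂²C/∂u² = 18u - 6, which takes both signs as u varies (negative for sufficiently negative u). A diagonal entry of the Hessian changing sign means the Hessian is neither positive- nor negative-semidefinite on all of R^2.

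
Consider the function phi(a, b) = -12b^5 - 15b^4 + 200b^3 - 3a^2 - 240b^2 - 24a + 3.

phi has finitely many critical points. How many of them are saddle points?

2

phi separates as a function of a plus a function of b, so ∇phi=0 decouples.
∂phi/∂a = -6(a + 4) = 0 at a ∈ {-4}; ∂phi/∂b = -60b(b - 2)(b - 1)(b + 4) = 0 at b ∈ {-4, 0, 1, 2}.
The Hessian is diagonal: diag(phi_aa, phi_bb). Second derivatives: phi_aa(-4)=-6; phi_bb(-4)=7200, phi_bb(0)=-480, phi_bb(1)=300, phi_bb(2)=-720.
Saddle points occur where the two diagonal entries have opposite signs: (-4, -4), (-4, 1). Count: 2.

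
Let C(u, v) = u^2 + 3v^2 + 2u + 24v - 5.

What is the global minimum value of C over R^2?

C(u,v) separates as P(u) + Q(v) − 5, so its minimum is min P + min Q − 5.
P'(u) = 2u + 2 vanishes at u ∈ {-1}; Q'(v) = 6v + 24 vanishes at v ∈ {-4}.
Local minima of P (where P''>0): P(-1)=-1. Local minima of Q: Q(-4)=-48.
So the global minimum of C is P(-1) + Q(-4) − 5 = -1 − 48 − 5 = -54, attained at (-1, -4).

-54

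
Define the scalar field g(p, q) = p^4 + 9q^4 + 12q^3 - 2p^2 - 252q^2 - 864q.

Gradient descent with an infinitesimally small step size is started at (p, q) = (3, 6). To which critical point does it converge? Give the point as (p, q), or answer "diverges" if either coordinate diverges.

(1, 4)

g is separable, so gradient descent decouples: p follows -∂g/∂p, q follows -∂g/∂q.
∂g/∂p = 4p(p - 1)(p + 1); at p=3 this is 96, so p decreases.
∂g/∂q = 36(q - 4)(q + 2)(q + 3); at q=6 this is 5184, so q decreases.
p converges to its nearest critical value 1 (a local min of the p-part); q converges to 4. The iterate converges to (1, 4).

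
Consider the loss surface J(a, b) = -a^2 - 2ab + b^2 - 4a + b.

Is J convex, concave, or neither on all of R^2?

J is quadratic, so its Hessian is the constant matrix H = [[-2, -2], [-2, 2]].
det(H) = -8, tr(H) = 0.
det(H) < 0, so H is indefinite: neither convex nor concave.

neither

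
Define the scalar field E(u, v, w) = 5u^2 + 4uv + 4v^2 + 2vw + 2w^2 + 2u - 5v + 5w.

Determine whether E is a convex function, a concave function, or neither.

E is quadratic, so its Hessian is the constant matrix H = [[10, 4, 0], [4, 8, 2], [0, 2, 4]].
Leading principal minors: 10, 64, 216.
All positive ⇒ H ≻ 0 ⇒ convex.

convex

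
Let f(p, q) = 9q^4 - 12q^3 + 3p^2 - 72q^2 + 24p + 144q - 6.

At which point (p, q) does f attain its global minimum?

f(p,q) separates as A(p) + B(q) − 6, so its minimum is min A + min B − 6.
A'(p) = 6p + 24 vanishes at p ∈ {-4}; B'(q) = 36(q - 2)(q - 1)(q + 2) vanishes at q ∈ {-2, 1, 2}.
Local minima of A (where A''>0): A(-4)=-48. Local minima of B: B(-2)=-336, B(2)=48.
So the global minimum of f is A(-4) + B(-2) − 6 = -48 − 336 − 6 = -390, attained at (-4, -2).

(-4, -2)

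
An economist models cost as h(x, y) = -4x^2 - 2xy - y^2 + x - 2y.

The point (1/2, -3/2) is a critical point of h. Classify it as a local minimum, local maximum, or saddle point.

local maximum

The Hessian of h is constant: H = [[-8, -2], [-2, -2]].
det(H) = (-8)·(-2) − (-2)² = 12.
det(H) > 0 and tr(H) = -10 < 0, so H is negative definite and the point is a local maximum.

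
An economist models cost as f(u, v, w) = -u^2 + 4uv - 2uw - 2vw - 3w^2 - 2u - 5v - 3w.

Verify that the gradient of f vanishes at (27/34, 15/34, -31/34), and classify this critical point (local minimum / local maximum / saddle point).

saddle point

∇f = (-2u + 4v - 2w - 2, 4u - 2w - 5, -2u - 2v - 6w - 3); substituting (27/34, 15/34, -31/34) gives ∇f = (0, 0, 0), so (27/34, 15/34, -31/34) is indeed a critical point.
The Hessian is constant: H = [[-2, 4, -2], [4, 0, -2], [-2, -2, -6]].
Leading principal minors: Δ₁ = -2, Δ₂ = -16, Δ₃ = 136.
The minors fit neither the all-positive nor the alternating-sign pattern, so H is indefinite: a saddle point.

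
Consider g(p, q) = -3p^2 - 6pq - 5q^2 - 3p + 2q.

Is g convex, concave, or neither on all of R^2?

concave

g is quadratic, so its Hessian is the constant matrix H = [[-6, -6], [-6, -10]].
det(H) = 24, tr(H) = -16.
det(H) > 0 and tr(H) < 0, so H is negative definite everywhere: concave.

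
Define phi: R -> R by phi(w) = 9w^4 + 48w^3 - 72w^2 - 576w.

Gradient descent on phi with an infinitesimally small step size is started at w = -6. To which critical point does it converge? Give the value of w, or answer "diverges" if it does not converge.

-4

phi'(w) = 36(w - 2)(w + 2)(w + 4), so phi'(-6) = -2304.
Gradient descent moves in the -phi' direction, i.e. w is increasing.
The nearest critical point in that direction is w = -4, where phi'' = 432 > 0 (a local minimum). The iterate converges there.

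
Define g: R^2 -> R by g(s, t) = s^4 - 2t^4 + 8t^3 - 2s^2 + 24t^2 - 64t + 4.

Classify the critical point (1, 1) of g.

local minimum

The mixed partial ∂²g/∂s∂t is 0, so the Hessian at any point is diag(g_ss, g_tt) = diag(4(3s^2 - 1), 24(-t^2 + 2t + 2)).
At (1, 1): H = diag(8, 72).
Both eigenvalues are positive, so H is positive definite: a local minimum.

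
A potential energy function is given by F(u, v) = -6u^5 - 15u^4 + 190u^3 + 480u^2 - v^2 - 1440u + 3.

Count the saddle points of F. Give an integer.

2

F separates as a function of u plus a function of v, so ∇F=0 decouples.
∂F/∂u = -30(u - 4)(u - 1)(u + 3)(u + 4) = 0 at u ∈ {-4, -3, 1, 4}; ∂F/∂v = -2v = 0 at v ∈ {0}.
The Hessian is diagonal: diag(F_uu, F_vv). Second derivatives: F_uu(-4)=1200, F_uu(-3)=-840, F_uu(1)=1800, F_uu(4)=-5040; F_vv(0)=-2.
Saddle points occur where the two diagonal entries have opposite signs: (-4, 0), (1, 0). Count: 2.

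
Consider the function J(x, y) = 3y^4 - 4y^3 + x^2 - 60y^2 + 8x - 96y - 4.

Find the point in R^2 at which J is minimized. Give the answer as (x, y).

(-4, 4)

J(x,y) separates as P(x) + Q(y) − 4, so its minimum is min P + min Q − 4.
P'(x) = 2x + 8 vanishes at x ∈ {-4}; Q'(y) = 12(y - 4)(y + 1)(y + 2) vanishes at y ∈ {-2, -1, 4}.
Local minima of P (where P''>0): P(-4)=-16. Local minima of Q: Q(-2)=32, Q(4)=-832.
So the global minimum of J is P(-4) + Q(4) − 4 = -16 − 832 − 4 = -852, attained at (-4, 4).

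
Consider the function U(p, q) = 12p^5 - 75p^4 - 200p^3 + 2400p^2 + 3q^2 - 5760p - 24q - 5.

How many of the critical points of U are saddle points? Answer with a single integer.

U separates as a function of p plus a function of q, so ∇U=0 decouples.
∂U/∂p = 60(p - 4)(p - 3)(p - 2)(p + 4) = 0 at p ∈ {-4, 2, 3, 4}; ∂U/∂q = 6(q - 4) = 0 at q ∈ {4}.
The Hessian is diagonal: diag(U_pp, U_qq). Second derivatives: U_pp(-4)=-20160, U_pp(2)=720, U_pp(3)=-420, U_pp(4)=960; U_qq(4)=6.
Saddle points occur where the two diagonal entries have opposite signs: (-4, 4), (3, 4). Count: 2.

2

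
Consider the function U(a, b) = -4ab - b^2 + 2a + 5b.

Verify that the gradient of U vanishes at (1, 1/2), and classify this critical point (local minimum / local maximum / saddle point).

∇U = (-4b + 2, -4a - 2b + 5); substituting (1, 1/2) gives ∇U = (0, 0), so (1, 1/2) is indeed a critical point.
The Hessian of U is constant: H = [[0, -4], [-4, -2]].
det(H) = 0·(-2) − (-4)² = -16.
Since det(H) < 0, H is indefinite and the critical point is a saddle point.

saddle point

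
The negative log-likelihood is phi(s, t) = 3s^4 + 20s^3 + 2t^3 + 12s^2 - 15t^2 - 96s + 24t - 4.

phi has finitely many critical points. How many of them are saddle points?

3

phi separates as a function of s plus a function of t, so ∇phi=0 decouples.
∂phi/∂s = 12(s - 1)(s + 2)(s + 4) = 0 at s ∈ {-4, -2, 1}; ∂phi/∂t = 6(t - 4)(t - 1) = 0 at t ∈ {1, 4}.
The Hessian is diagonal: diag(phi_ss, phi_tt). Second derivatives: phi_ss(-4)=120, phi_ss(-2)=-72, phi_ss(1)=180; phi_tt(1)=-18, phi_tt(4)=18.
Saddle points occur where the two diagonal entries have opposite signs: (-4, 1), (-2, 4), (1, 1). Count: 3.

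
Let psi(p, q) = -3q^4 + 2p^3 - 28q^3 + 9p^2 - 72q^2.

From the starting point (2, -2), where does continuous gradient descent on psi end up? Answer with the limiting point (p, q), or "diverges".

psi is separable, so gradient descent decouples: p follows -∂psi/∂p, q follows -∂psi/∂q.
∂psi/∂p = 6p(p + 3); at p=2 this is 60, so p decreases.
∂psi/∂q = -12q(q + 3)(q + 4); at q=-2 this is 48, so q decreases.
p converges to its nearest critical value 0 (a local min of the p-part); q converges to -3. The iterate converges to (0, -3).

(0, -3)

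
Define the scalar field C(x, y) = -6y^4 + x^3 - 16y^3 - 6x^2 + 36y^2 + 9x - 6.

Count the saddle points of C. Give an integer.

C separates as a function of x plus a function of y, so ∇C=0 decouples.
∂C/∂x = 3(x - 3)(x - 1) = 0 at x ∈ {1, 3}; ∂C/∂y = -24y(y - 1)(y + 3) = 0 at y ∈ {-3, 0, 1}.
The Hessian is diagonal: diag(C_xx, C_yy). Second derivatives: C_xx(1)=-6, C_xx(3)=6; C_yy(-3)=-288, C_yy(0)=72, C_yy(1)=-96.
Saddle points occur where the two diagonal entries have opposite signs: (1, 0), (3, -3), (3, 1). Count: 3.

3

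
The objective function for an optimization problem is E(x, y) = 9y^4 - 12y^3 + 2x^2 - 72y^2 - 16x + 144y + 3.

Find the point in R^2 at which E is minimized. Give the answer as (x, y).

E(x,y) separates as P(x) + Q(y) + 3, so its minimum is min P + min Q + 3.
P'(x) = 4x - 16 vanishes at x ∈ {4}; Q'(y) = 36(y - 2)(y - 1)(y + 2) vanishes at y ∈ {-2, 1, 2}.
Local minima of P (where P''>0): P(4)=-32. Local minima of Q: Q(-2)=-336, Q(2)=48.
So the global minimum of E is P(4) + Q(-2) + 3 = -32 − 336 + 3 = -365, attained at (4, -2).

(4, -2)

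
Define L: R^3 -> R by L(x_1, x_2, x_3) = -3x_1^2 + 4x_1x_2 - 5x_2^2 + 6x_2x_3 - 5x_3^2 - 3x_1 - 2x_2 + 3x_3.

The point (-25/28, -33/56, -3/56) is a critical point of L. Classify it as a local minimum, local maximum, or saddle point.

local maximum

The Hessian is constant: H = [[-6, 4, 0], [4, -10, 6], [0, 6, -10]].
Leading principal minors: Δ₁ = -6, Δ₂ = 44, Δ₃ = -224.
The minors alternate sign starting negative (−, +, −), so H is negative definite: a local maximum.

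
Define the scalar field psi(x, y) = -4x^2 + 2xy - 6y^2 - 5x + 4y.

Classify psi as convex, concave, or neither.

psi is quadratic, so its Hessian is the constant matrix H = [[-8, 2], [2, -12]].
det(H) = 92, tr(H) = -20.
det(H) > 0 and tr(H) < 0, so H is negative definite everywhere: concave.

concave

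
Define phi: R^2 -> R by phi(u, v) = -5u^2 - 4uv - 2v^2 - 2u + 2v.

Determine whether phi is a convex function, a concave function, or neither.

phi is quadratic, so its Hessian is the constant matrix H = [[-10, -4], [-4, -4]].
det(H) = 24, tr(H) = -14.
det(H) > 0 and tr(H) < 0, so H is negative definite everywhere: concave.

concave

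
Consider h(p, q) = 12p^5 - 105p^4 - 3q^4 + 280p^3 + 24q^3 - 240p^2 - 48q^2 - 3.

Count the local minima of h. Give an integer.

2

h separates as a function of p plus a function of q, so ∇h=0 decouples.
∂h/∂p = 60p(p - 4)(p - 2)(p - 1) = 0 at p ∈ {0, 1, 2, 4}; ∂h/∂q = -12q(q - 4)(q - 2) = 0 at q ∈ {0, 2, 4}.
The Hessian is diagonal: diag(h_pp, h_qq). Second derivatives: h_pp(0)=-480, h_pp(1)=180, h_pp(2)=-240, h_pp(4)=1440; h_qq(0)=-96, h_qq(2)=48, h_qq(4)=-96.
Local minima occur where both diagonal entries positive: (1, 2), (4, 2). Count: 2.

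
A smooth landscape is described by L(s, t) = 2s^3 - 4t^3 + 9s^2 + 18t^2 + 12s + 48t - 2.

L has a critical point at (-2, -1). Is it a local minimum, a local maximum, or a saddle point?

The mixed partial ∂²L/∂s∂t is 0, so the Hessian at any point is diag(L_ss, L_tt) = diag(6(2s + 3), 12(-2t + 3)).
At (-2, -1): H = diag(-6, 60).
The eigenvalues have opposite signs, so H is indefinite: a saddle point.

saddle point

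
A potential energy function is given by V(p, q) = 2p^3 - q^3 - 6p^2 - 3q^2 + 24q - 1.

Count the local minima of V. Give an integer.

V separates as a function of p plus a function of q, so ∇V=0 decouples.
∂V/∂p = 6p(p - 2) = 0 at p ∈ {0, 2}; ∂V/∂q = -3(q - 2)(q + 4) = 0 at q ∈ {-4, 2}.
The Hessian is diagonal: diag(V_pp, V_qq). Second derivatives: V_pp(0)=-12, V_pp(2)=12; V_qq(-4)=18, V_qq(2)=-18.
Local minima occur where both diagonal entries positive: (2, -4). Count: 1.

1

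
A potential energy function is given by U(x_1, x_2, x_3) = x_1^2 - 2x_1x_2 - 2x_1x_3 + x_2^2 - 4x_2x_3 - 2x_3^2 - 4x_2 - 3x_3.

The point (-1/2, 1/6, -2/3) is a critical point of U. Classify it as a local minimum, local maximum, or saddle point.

saddle point

The Hessian is constant: H = [[2, -2, -2], [-2, 2, -4], [-2, -4, -4]].
Leading principal minors: Δ₁ = 2, Δ₂ = 0, Δ₃ = -72.
The minors fit neither the all-positive nor the alternating-sign pattern, so H is indefinite: a saddle point.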